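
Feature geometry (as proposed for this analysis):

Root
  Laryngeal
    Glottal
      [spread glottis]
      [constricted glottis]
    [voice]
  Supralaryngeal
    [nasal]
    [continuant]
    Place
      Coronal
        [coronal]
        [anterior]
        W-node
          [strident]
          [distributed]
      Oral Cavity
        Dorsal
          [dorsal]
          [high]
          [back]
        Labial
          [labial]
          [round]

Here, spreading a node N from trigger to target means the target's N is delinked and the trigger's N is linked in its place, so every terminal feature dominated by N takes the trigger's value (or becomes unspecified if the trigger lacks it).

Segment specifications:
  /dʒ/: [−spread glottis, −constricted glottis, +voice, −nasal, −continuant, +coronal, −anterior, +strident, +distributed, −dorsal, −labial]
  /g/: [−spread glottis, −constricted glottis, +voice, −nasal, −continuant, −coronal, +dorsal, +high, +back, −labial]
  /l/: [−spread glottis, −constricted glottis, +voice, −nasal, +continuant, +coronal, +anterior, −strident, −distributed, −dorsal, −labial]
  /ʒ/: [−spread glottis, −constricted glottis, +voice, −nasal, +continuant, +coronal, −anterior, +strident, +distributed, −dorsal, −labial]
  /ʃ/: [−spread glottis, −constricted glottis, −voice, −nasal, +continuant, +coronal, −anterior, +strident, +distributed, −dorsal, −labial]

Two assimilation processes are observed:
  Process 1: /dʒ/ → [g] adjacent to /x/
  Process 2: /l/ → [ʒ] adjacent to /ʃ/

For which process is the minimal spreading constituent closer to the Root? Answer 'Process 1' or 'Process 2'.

Process 1

In Process 1, [coronal], [anterior], [distributed], [strident], [dorsal], [high], [back] change, so the minimal spreading node is Place at depth 2.
Process 2: the features that change are [anterior], [distributed], [strident]; the minimal node is Coronal (depth 3).
Place (depth 2) sits above Coronal (depth 3), making Process 1 the one with the higher spreading node.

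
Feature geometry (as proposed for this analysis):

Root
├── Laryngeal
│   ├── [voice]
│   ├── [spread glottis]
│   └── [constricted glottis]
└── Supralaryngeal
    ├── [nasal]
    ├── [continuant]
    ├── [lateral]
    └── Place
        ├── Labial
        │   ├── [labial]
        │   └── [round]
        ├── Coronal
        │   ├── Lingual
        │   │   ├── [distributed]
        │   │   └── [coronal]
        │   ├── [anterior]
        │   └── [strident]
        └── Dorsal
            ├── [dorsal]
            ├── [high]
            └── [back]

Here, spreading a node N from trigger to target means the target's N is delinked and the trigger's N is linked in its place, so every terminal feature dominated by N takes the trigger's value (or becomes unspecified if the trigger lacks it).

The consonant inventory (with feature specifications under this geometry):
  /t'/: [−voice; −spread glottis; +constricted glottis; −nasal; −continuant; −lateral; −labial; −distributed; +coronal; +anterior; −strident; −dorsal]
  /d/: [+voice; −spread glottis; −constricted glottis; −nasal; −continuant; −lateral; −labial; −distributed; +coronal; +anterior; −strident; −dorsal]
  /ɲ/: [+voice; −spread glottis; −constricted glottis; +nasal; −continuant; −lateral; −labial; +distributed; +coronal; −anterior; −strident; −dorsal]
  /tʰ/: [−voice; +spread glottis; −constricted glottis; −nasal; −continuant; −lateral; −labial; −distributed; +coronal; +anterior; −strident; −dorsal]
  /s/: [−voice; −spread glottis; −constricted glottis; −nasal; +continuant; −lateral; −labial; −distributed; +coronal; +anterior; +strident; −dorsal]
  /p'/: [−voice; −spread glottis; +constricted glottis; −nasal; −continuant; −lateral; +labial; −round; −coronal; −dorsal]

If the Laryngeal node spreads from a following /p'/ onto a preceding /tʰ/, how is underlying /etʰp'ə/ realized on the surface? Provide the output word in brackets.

[et'p'ə]

Terminals under Laryngeal in this geometry: [voice], [spread glottis], [constricted glottis].
The target acquires /p'/'s values for everything under Laryngeal — [−voice], [−spread glottis], [+constricted glottis] — while keeping its own [nasal], [continuant], [lateral], ….
Among the inventory, only /t'/ has exactly this specification, giving the surface form [et'p'ə].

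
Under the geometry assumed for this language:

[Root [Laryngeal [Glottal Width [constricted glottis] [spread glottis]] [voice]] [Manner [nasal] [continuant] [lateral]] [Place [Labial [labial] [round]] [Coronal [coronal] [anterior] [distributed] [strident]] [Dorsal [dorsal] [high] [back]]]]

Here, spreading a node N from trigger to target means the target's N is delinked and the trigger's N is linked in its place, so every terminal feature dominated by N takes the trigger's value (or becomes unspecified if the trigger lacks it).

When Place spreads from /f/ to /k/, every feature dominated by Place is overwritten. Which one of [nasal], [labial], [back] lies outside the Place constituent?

Place dominates exactly [labial], [round], [coronal], [anterior], [distributed], [strident], [dorsal], [high], [back].
Of the listed options, [labial], [back] are among these and would be overwritten by spreading Place.
But [nasal] is a dependent of Manner, outside Place; it is therefore untouched by the spreading.

[nasal]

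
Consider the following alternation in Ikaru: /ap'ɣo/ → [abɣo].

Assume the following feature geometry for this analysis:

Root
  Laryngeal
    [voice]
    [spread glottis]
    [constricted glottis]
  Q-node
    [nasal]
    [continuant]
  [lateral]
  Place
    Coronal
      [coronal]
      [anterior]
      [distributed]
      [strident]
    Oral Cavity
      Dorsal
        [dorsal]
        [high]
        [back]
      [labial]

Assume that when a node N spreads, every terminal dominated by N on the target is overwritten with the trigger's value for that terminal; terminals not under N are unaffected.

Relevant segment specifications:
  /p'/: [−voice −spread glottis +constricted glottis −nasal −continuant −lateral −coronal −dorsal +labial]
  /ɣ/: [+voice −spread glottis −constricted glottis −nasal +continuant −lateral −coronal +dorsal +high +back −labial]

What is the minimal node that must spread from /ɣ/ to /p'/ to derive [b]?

Laryngeal

Feature comparison: [voice], [constricted glottis] differ between /p'/ and [b]; the remaining terminals match.
These terminals are all dominated by Laryngeal, and no proper subconstituent of Laryngeal covers them all; Laryngeal is their lowest common ancestor.
Spreading Laryngeal from /ɣ/ overwrites each of those terminals with /ɣ/'s values, yielding exactly [b].
Had Root spread, [labial], [continuant] would have taken /ɣ/'s values; they stay as in /p'/, confirming the spreading constituent is exactly Laryngeal.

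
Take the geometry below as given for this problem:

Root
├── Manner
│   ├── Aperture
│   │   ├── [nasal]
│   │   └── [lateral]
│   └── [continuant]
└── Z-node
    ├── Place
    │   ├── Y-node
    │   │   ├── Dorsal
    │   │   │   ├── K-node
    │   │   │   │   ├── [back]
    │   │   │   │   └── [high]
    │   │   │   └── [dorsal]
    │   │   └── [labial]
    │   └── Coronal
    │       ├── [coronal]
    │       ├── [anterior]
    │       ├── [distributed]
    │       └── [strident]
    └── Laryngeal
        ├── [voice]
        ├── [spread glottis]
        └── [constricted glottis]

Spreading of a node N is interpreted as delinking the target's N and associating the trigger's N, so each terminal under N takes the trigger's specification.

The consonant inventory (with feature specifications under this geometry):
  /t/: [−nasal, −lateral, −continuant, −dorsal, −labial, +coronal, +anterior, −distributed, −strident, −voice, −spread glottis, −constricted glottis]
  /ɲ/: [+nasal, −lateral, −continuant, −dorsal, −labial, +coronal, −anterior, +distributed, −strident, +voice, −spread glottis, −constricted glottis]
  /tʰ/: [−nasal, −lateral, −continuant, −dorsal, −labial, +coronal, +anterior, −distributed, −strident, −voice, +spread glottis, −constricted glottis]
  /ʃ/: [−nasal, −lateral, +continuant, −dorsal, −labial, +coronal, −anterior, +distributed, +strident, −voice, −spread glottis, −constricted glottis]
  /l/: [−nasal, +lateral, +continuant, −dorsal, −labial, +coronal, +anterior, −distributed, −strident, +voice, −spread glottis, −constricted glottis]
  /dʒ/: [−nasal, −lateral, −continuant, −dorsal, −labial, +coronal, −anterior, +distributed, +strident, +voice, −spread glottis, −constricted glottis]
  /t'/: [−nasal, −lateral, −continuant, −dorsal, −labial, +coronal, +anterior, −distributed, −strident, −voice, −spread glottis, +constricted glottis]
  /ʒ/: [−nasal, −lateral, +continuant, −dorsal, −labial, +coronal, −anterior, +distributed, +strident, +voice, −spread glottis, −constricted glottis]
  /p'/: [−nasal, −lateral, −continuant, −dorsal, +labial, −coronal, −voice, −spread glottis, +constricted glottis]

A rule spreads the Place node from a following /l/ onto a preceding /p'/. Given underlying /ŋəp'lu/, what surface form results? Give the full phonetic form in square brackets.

[ŋət'lu]

The Place node dominates the terminals [back], [high], [dorsal], [labial], [coronal], [anterior], [distributed], [strident].
The target acquires /l/'s values for everything under Place — [−dorsal], [−labial], [+coronal], [+anterior], [−distributed], [−strident] — while keeping its own [nasal], [lateral], [continuant], ….
The resulting bundle matches /t'/ in the inventory; substituting it for /p'/ gives [ŋət'lu].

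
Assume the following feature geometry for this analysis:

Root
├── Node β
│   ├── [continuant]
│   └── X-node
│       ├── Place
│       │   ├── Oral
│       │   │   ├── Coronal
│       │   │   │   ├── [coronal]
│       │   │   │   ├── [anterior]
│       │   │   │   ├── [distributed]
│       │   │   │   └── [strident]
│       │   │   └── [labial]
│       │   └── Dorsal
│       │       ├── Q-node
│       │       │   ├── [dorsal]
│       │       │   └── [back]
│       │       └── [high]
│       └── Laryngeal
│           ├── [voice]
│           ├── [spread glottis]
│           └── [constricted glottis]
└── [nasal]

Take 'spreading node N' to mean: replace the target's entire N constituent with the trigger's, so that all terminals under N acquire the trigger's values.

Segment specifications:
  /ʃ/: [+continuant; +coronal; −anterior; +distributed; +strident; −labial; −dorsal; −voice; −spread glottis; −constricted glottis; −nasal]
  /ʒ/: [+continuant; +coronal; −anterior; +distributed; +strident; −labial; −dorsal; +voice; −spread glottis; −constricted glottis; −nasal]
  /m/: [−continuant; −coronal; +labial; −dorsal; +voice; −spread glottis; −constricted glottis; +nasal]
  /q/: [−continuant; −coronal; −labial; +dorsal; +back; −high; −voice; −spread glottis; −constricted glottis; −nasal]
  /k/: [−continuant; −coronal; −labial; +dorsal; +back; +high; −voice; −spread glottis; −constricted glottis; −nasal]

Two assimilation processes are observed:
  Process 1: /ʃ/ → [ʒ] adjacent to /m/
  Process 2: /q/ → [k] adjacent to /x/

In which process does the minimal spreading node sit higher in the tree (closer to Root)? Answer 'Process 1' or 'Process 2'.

Process 1

In Process 1, [voice] changes, so the minimal spreading node is [voice] at depth 4.
Process 2 alters [high]; the lowest dominating node is [high] (depth 5 from Root).
[voice] (depth 4) sits above [high] (depth 5), making Process 1 the one with the higher spreading node.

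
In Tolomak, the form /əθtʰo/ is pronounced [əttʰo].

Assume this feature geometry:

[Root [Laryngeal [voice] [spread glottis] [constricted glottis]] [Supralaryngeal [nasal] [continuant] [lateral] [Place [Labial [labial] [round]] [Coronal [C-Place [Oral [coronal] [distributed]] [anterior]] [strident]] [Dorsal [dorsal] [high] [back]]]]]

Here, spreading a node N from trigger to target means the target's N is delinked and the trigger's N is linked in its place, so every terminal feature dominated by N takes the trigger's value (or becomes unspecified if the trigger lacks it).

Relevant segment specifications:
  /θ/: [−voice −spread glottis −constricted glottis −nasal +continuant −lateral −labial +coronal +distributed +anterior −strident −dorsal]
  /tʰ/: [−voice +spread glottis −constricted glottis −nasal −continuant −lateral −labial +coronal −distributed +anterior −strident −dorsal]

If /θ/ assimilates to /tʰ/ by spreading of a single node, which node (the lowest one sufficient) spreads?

/θ/ and [t] differ in [continuant], [distributed]; every other specified feature is identical.
The smallest constituent containing every changed terminal is Supralaryngeal — each of its daughters lacks at least one of the affected features.
If Supralaryngeal spreads, every terminal under it takes /tʰ/'s value, producing [t] as observed.
Had Root spread, [spread glottis] would have taken /tʰ/'s value; it stays as in /θ/, confirming the spreading constituent is exactly Supralaryngeal.

Supralaryngeal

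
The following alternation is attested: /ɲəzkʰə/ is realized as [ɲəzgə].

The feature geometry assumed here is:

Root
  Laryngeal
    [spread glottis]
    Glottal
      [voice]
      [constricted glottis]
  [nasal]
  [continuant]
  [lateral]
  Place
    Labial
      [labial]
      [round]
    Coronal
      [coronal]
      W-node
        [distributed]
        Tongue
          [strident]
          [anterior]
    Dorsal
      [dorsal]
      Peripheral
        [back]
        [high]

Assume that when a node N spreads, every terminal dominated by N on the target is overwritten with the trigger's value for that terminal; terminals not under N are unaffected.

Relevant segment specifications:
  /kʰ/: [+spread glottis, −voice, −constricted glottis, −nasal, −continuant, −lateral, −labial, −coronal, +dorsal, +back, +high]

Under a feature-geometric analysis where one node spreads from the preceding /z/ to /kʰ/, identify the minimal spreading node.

The alternation /kʰ/ → [g] changes [voice], [spread glottis] and nothing else.
The smallest constituent containing every changed terminal is Laryngeal — each of its daughters lacks at least one of the affected features.
Spreading Laryngeal from /z/ overwrites each of those terminals with /z/'s values, yielding exactly [g].
Since [coronal], [continuant] are preserved even though /z/ disagrees there, no node above Laryngeal spread.

Laryngeal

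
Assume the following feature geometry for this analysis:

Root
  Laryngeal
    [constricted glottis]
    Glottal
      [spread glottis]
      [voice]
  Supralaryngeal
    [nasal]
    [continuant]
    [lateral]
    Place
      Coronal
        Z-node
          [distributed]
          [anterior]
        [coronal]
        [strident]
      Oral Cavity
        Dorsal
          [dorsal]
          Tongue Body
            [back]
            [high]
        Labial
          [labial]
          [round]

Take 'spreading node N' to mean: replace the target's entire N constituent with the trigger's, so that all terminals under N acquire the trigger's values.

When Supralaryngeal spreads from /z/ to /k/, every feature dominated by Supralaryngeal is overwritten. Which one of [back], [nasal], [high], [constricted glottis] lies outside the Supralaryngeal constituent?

Supralaryngeal dominates exactly [nasal], [continuant], [lateral], [distributed], [anterior], [coronal], [strident], [dorsal], [back], [high], [labial], [round].
Spreading Supralaryngeal replaces [back], [high], [nasal] with the trigger's values, since each sits inside the Supralaryngeal constituent.
[constricted glottis] attaches under Laryngeal, not under Supralaryngeal, so /k/ retains its own value for [constricted glottis].

[constricted glottis]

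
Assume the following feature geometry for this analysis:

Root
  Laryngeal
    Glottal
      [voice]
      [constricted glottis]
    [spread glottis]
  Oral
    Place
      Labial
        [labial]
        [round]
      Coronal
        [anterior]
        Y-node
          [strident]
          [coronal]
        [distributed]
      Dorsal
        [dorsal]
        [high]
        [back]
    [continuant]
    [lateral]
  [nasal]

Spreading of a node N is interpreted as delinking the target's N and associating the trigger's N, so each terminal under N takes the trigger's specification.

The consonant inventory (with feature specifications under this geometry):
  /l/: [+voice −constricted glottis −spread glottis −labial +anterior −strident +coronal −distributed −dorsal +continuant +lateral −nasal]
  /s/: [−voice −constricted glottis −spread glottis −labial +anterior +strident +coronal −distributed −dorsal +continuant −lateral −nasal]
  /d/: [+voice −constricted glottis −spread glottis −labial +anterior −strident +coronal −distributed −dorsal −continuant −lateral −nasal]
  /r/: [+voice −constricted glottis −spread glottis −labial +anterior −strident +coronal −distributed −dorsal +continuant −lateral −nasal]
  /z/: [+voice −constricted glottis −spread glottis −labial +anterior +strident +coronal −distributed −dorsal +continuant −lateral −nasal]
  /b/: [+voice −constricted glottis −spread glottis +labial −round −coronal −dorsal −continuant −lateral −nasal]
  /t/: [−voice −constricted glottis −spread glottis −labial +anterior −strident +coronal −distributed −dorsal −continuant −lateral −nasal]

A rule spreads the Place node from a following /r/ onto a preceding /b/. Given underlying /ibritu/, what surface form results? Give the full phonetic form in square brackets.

Place immediately or transitively dominates [labial], [round], [anterior], [strident], [coronal], [distributed], [dorsal], [high], [back].
Spreading Place from /r/ onto /b/ replaces those values with /r/'s: [−labial], [+anterior], [−strident], [+coronal], [−distributed], [−dorsal]. Features outside Place ([voice], [constricted glottis], [spread glottis], …) stay as in /b/.
Among the inventory, only /d/ has exactly this specification, giving the surface form [idritu].

[idritu]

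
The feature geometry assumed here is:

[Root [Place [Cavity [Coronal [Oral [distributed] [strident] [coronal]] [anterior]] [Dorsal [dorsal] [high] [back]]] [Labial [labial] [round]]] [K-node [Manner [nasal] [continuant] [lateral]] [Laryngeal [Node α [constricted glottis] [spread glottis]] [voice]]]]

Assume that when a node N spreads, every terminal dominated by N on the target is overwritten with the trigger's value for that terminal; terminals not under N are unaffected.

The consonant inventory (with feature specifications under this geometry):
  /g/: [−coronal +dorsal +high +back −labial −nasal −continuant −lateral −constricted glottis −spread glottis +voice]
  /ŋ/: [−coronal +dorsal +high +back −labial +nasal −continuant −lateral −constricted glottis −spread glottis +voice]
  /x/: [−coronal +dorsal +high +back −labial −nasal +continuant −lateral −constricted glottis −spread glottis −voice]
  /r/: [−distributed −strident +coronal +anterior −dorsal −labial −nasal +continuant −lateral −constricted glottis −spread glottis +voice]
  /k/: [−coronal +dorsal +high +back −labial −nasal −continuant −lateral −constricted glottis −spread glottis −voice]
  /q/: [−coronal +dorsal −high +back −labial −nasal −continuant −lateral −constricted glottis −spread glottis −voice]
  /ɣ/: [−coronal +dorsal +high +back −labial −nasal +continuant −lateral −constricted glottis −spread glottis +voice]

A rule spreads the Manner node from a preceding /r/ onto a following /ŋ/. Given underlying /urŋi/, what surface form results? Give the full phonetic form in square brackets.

Manner immediately or transitively dominates [nasal], [continuant], [lateral].
Spreading Manner from /r/ onto /ŋ/ replaces those values with /r/'s: [−nasal], [+continuant], [−lateral]. Features outside Manner ([coronal], [dorsal], [high], …) stay as in /ŋ/.
The resulting bundle matches /ɣ/ in the inventory; substituting it for /ŋ/ gives [urɣi].

[urɣi]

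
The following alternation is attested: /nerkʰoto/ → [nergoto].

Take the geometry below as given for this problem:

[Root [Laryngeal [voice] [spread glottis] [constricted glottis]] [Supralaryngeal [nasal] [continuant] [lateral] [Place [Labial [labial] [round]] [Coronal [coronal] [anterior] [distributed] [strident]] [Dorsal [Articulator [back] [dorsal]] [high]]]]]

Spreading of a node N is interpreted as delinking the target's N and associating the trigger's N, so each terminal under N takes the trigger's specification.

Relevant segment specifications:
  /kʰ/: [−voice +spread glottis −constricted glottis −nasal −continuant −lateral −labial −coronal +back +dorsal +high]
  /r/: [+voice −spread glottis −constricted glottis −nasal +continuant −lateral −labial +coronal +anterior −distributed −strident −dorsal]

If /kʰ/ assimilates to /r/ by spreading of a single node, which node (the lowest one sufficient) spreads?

Laryngeal

Comparing /kʰ/ with its surface form [g], the features that change are [voice], [spread glottis].
Tracing each changed feature up the tree, the paths first meet at Laryngeal; any lower node misses at least one of them.
If Laryngeal spreads, every terminal under it takes /r/'s value, producing [g] as observed.
Had Root spread, [coronal], [continuant] would have taken /r/'s values; they stay as in /kʰ/, confirming the spreading constituent is exactly Laryngeal.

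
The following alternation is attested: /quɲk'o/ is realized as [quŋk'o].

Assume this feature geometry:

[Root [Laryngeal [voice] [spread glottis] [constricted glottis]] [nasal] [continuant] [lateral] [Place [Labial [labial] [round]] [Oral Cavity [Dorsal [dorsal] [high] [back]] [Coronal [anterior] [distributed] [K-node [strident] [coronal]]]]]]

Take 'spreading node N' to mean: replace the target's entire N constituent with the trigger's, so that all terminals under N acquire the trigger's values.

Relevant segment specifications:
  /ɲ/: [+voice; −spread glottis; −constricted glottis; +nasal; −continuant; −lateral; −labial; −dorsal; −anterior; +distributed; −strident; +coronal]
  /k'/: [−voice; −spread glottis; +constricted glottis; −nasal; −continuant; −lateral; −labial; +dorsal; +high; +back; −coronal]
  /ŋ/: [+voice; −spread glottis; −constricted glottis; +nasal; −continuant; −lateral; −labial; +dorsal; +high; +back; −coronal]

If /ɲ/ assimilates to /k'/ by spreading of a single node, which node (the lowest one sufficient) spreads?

Oral Cavity

/ɲ/ and [ŋ] differ in [coronal], [anterior], [distributed], [strident], [dorsal], [high], [back]; every other specified feature is identical.
Tracing each changed feature up the tree, the paths first meet at Oral Cavity; any lower node misses at least one of them.
If Oral Cavity spreads, every terminal under it takes /k'/'s value, producing [ŋ] as observed.
[nasal], [constricted glottis] stay as in /ɲ/ although /k'/ differs there, so no node dominating them spread; among the remaining candidates Oral Cavity is the lowest that derives the output.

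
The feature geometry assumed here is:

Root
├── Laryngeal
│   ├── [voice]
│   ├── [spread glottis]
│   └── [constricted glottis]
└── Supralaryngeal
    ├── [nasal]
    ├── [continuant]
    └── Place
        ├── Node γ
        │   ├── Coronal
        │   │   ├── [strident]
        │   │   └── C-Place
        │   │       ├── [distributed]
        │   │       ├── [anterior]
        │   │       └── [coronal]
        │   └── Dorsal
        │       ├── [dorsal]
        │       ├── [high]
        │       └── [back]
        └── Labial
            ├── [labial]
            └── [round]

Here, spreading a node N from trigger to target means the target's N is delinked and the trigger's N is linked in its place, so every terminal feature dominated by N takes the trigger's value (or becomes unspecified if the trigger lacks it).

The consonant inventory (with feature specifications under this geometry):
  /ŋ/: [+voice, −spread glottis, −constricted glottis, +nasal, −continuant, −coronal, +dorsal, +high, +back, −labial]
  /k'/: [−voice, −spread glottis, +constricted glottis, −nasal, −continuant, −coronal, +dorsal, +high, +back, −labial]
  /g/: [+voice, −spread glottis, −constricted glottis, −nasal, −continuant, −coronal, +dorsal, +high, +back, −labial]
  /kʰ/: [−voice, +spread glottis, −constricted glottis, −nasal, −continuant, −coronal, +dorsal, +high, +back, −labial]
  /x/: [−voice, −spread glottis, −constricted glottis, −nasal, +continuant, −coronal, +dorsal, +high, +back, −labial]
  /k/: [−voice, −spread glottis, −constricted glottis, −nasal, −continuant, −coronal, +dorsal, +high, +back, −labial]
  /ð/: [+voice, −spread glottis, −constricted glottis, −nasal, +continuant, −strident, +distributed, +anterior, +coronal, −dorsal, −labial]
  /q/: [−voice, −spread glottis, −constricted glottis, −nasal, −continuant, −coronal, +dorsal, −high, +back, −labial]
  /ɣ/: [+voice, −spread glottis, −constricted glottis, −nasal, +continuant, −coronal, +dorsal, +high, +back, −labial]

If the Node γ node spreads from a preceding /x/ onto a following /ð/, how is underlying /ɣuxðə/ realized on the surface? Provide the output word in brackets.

[ɣuxɣə]

Terminals under Node γ in this geometry: [strident], [distributed], [anterior], [coronal], [dorsal], [high], [back].
After delinking /ð/'s Node γ and linking /x/'s, the affected terminals become [−coronal], [+dorsal], [+high], [+back]; [voice], [spread glottis], [constricted glottis], … (outside Node γ) are retained from /ð/.
The resulting bundle matches /ɣ/ in the inventory; substituting it for /ð/ gives [ɣuxɣə].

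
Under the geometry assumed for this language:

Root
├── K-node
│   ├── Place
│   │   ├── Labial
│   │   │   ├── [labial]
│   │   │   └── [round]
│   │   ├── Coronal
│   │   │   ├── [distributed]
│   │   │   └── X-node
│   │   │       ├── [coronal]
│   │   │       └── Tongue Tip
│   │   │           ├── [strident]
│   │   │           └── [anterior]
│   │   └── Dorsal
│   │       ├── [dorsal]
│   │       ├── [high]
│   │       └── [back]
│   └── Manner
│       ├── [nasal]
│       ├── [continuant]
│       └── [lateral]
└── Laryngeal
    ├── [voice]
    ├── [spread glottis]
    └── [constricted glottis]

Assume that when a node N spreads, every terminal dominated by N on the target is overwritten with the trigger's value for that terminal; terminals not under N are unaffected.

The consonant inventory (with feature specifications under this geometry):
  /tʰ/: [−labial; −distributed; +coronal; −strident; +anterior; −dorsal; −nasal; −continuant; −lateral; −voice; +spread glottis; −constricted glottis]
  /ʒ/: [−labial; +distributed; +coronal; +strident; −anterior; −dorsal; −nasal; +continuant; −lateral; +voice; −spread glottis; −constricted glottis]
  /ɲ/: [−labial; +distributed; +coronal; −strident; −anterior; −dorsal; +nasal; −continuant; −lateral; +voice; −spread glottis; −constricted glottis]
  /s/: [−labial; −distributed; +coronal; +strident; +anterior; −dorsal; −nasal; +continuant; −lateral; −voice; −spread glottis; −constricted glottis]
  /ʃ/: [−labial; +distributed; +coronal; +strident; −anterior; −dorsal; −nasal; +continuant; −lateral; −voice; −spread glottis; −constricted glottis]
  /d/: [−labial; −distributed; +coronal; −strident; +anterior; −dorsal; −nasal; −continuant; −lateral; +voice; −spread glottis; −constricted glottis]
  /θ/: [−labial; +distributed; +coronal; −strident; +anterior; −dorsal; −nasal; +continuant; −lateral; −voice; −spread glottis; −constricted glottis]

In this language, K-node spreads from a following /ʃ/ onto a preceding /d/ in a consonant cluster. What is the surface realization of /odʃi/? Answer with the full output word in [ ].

[oʒʃi]

K-node immediately or transitively dominates [labial], [round], [distributed], [coronal], [strident], [anterior], [dorsal], [high], [back], [nasal], [continuant], [lateral].
The target acquires /ʃ/'s values for everything under K-node — [−labial], [+distributed], [+coronal], [+strident], [−anterior], [−dorsal], [−nasal], [+continuant], [−lateral] — while keeping its own [voice], [spread glottis], [constricted glottis].
Among the inventory, only /ʒ/ has exactly this specification, giving the surface form [oʒʃi].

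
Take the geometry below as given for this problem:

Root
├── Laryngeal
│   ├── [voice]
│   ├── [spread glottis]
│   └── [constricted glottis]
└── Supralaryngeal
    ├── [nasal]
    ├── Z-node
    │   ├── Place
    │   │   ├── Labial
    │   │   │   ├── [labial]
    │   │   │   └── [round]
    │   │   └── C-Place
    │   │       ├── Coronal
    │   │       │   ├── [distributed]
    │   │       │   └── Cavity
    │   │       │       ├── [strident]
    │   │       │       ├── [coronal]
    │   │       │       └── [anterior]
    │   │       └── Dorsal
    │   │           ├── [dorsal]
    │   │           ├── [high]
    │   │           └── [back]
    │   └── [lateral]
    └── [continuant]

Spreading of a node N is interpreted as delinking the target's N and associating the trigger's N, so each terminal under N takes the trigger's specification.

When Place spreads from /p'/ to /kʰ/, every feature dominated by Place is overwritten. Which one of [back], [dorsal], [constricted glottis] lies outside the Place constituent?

The terminals dominated by Place are [labial], [round], [distributed], [strident], [coronal], [anterior], [dorsal], [high], [back].
Of the listed options, [back], [dorsal] are among these and would be overwritten by spreading Place.
[constricted glottis] attaches under Laryngeal, not under Place, so /kʰ/ retains its own value for [constricted glottis].

[constricted glottis]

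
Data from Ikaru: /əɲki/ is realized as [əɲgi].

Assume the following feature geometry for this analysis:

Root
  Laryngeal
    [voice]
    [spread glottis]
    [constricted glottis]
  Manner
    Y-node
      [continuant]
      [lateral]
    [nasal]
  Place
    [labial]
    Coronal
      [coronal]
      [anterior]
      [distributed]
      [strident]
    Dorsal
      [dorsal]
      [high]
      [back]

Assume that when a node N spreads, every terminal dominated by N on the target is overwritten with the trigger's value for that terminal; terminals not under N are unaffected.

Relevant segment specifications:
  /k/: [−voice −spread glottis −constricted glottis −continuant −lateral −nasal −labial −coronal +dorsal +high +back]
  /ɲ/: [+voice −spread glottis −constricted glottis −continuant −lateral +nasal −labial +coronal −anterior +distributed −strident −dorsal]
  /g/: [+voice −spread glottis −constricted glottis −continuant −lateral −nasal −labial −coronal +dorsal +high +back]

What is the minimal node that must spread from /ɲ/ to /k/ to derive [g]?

Feature comparison: [voice] differs between /k/ and [g]; the remaining terminals match.
With a single altered terminal, the smallest constituent that could spread is that terminal — [voice].
Features on which the two segments disagree outside [voice], such as [nasal], [coronal], are unchanged — nothing dominating them spread, and [voice] is the minimal sufficient constituent.

[voice]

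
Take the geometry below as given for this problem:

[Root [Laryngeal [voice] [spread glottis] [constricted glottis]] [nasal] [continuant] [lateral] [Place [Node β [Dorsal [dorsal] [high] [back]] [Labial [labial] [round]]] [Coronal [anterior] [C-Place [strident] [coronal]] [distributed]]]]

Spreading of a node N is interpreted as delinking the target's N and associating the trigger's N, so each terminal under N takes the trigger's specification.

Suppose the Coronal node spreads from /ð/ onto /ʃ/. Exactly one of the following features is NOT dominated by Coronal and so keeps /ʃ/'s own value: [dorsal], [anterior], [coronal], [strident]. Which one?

[dorsal]

Under this geometry, Coronal contains [anterior], [strident], [coronal], [distributed].
[coronal], [strident], [anterior] all lie under Coronal, so they are overwritten when Coronal spreads.
[dorsal] is not within the Coronal subtree (it hangs from Dorsal), so /ʃ/'s [dorsal] value survives.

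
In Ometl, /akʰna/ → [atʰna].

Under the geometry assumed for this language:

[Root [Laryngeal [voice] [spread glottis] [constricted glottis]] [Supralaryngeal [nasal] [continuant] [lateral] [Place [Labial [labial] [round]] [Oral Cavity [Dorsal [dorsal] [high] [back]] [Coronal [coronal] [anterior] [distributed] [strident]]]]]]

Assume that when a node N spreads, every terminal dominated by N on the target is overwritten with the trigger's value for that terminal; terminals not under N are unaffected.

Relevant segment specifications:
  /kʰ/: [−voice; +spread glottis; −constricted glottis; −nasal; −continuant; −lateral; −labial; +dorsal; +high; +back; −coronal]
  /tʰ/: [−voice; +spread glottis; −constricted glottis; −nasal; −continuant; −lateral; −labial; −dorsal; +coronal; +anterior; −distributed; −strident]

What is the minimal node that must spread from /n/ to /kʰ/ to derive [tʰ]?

/kʰ/ and [tʰ] differ in [coronal], [anterior], [distributed], [strident], [dorsal], [high], [back]; every other specified feature is identical.
In this geometry the lowest node dominating all of them is Oral Cavity: every daughter of Oral Cavity dominates only a proper subset, so no lower node suffices.
Spreading Oral Cavity from /n/ overwrites each of those terminals with /n/'s values, yielding exactly [tʰ].
[spread glottis], [voice] stay as in /kʰ/ although /n/ differs there, so no node dominating them spread; among the remaining candidates Oral Cavity is the lowest that derives the output.

Oral Cavity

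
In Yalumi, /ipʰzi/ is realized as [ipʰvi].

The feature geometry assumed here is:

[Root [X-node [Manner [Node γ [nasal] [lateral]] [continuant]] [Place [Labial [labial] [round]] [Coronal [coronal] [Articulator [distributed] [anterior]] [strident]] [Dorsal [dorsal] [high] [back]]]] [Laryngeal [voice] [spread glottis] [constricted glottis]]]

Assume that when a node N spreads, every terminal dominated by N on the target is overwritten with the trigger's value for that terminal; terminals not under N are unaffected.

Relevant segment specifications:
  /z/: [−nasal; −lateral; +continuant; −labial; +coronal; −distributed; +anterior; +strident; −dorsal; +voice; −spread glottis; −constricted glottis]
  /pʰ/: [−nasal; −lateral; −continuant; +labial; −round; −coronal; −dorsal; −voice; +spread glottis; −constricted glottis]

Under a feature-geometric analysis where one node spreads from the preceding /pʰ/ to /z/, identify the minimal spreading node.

Place

The alternation /z/ → [v] changes [labial], [round], [coronal], [anterior], [distributed], [strident] and nothing else.
These terminals are all dominated by Place, and no proper subconstituent of Place covers them all; Place is their lowest common ancestor.
Delinking /z/'s Place and associating /pʰ/'s Place gives precisely the feature bundle of [v].
Since [continuant] is preserved even though /pʰ/ disagrees there, no node above Place spread.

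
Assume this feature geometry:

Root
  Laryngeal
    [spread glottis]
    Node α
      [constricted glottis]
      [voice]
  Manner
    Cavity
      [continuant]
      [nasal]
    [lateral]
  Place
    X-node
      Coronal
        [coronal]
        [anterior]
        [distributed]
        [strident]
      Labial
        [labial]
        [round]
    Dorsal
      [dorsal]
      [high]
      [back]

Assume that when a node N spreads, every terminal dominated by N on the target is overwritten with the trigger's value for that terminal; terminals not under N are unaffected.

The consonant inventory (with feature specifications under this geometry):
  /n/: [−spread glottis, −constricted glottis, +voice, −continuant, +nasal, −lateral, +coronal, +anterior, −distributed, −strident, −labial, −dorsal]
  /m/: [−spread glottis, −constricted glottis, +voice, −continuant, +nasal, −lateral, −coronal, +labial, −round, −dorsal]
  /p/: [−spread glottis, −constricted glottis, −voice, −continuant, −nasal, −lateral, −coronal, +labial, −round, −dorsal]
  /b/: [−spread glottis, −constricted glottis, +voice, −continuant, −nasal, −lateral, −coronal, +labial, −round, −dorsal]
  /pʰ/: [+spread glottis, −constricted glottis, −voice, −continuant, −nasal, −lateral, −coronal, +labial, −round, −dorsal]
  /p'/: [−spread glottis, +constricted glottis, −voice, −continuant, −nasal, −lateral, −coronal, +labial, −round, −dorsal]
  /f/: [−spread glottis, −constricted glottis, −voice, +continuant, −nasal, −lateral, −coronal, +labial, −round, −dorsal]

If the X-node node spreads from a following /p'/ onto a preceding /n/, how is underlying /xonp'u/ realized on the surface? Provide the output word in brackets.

[xomp'u]

X-node immediately or transitively dominates [coronal], [anterior], [distributed], [strident], [labial], [round].
After delinking /n/'s X-node and linking /p'/'s, the affected terminals become [−coronal], [+labial], [−round]; [spread glottis], [constricted glottis], [voice], … (outside X-node) are retained from /n/.
The resulting bundle matches /m/ in the inventory; substituting it for /n/ gives [xomp'u].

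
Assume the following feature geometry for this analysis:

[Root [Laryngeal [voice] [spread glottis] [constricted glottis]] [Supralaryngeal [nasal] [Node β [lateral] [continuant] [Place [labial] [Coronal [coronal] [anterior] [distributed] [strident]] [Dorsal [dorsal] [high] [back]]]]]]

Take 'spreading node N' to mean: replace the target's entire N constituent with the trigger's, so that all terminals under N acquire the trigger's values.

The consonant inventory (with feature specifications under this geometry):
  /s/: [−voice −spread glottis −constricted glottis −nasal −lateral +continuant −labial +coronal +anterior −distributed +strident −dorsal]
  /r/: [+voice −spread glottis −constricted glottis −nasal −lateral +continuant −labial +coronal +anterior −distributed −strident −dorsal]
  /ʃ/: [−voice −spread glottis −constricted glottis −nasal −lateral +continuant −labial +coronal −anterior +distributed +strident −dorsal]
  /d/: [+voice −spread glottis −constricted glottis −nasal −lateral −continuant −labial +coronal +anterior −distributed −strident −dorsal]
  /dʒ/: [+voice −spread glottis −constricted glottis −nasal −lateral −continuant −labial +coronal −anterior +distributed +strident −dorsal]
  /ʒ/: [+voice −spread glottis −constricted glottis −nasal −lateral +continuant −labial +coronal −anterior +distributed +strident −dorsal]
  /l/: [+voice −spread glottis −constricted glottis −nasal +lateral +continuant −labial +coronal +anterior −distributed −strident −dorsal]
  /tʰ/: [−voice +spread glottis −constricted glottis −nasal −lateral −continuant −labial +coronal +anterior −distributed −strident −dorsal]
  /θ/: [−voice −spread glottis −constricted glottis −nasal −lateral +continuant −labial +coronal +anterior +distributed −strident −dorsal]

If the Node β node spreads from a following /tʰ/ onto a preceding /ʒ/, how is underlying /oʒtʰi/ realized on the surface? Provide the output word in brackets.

[odtʰi]

Node β immediately or transitively dominates [lateral], [continuant], [labial], [coronal], [anterior], [distributed], [strident], [dorsal], [high], [back].
After delinking /ʒ/'s Node β and linking /tʰ/'s, the affected terminals become [−lateral], [−continuant], [−labial], [+coronal], [+anterior], [−distributed], [−strident], [−dorsal]; [voice], [spread glottis], [constricted glottis], … (outside Node β) are retained from /ʒ/.
Among the inventory, only /d/ has exactly this specification, giving the surface form [odtʰi].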